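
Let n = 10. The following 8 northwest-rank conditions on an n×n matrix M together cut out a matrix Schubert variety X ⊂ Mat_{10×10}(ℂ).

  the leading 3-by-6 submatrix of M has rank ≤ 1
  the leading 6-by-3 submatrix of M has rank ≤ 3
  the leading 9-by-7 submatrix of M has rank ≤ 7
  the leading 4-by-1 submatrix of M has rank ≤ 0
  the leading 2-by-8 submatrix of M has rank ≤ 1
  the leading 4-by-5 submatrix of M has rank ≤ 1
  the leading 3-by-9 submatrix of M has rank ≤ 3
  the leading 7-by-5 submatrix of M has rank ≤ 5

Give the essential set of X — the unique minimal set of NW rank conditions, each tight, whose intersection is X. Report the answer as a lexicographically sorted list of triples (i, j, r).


Computing R[i][j] = min implied NW-rank bound (n=10, 8 conditions):

  0  1  1  1  1  1  1  1  1  1
  0  1  1  1  1  1  1  1  2  2
  0  1  1  1  1  1  2  2  3  3
  0  1  1  1  1  2  3  3  4  4
  1  2  2  2  2  3  4  4  5  5
  1  2  3  3  3  4  5  5  6  6
  1  2  3  4  4  5  6  6  7  7
  1  2  3  4  5  6  7  7  8  8
  1  2  3  4  5  6  7  8  9  9
  1  2  3  4  5  6  7  8  9  10

the unique w with this rank table is (2, 9, 7, 6, 1, 3, 4, 5, 8, 10).

D(w) has 17 cells with 4 SE-corners; essential set:

[(2, 8, 1), (3, 6, 1), (4, 1, 0), (4, 5, 1)]


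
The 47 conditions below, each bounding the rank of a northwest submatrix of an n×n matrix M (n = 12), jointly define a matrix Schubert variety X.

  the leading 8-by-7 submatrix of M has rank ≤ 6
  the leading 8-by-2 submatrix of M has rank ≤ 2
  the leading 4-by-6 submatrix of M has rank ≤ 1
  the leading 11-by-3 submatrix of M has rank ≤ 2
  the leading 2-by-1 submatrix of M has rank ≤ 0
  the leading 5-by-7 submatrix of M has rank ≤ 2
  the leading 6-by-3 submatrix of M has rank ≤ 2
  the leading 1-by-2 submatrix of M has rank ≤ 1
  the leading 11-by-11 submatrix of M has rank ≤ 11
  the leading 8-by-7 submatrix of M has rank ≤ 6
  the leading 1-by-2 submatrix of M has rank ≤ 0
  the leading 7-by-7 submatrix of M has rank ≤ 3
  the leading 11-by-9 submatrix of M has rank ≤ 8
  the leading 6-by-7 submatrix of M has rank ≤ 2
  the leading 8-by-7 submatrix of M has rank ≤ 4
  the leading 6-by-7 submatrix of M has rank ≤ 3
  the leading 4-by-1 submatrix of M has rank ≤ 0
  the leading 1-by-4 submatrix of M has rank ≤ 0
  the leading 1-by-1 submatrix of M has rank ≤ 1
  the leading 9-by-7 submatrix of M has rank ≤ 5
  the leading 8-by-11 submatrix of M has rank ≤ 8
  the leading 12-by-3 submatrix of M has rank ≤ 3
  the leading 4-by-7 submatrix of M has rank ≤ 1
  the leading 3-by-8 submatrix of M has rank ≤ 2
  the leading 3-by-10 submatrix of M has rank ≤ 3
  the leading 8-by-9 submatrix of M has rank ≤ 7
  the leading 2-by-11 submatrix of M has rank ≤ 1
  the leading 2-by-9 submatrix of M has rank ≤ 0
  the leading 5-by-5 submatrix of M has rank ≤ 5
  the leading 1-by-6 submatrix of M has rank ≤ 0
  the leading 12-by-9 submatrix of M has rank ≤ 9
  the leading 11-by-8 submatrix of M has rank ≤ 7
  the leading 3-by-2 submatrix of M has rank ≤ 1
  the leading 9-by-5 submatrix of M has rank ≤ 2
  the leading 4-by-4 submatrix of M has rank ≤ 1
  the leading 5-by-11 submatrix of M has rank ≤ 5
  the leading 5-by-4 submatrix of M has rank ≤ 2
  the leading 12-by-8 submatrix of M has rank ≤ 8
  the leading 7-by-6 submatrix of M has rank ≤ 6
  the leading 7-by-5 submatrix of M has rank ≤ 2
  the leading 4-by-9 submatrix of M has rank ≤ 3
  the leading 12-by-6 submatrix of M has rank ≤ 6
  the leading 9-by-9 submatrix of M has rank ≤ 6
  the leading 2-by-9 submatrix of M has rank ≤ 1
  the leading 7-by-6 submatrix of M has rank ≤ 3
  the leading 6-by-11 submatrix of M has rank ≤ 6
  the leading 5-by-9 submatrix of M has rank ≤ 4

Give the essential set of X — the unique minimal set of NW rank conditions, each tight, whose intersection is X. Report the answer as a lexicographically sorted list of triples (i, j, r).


Reconstructing r_w from the 47 given conditions:

  i=1: 0, 0, 0, 0, 0, 0, 0, 0, 0, 1, 1, 1
  i=2: 0, 0, 0, 0, 0, 0, 0, 0, 0, 1, 1, 2
  i=3: 0, 1, 1, 1, 1, 1, 1, 1, 1, 2, 2, 3
  i=4: 0, 1, 1, 1, 1, 1, 1, 2, 2, 3, 3, 4
  i=5: 1, 2, 2, 2, 2, 2, 2, 3, 3, 4, 4, 5
  i=6: 1, 2, 2, 2, 2, 2, 2, 3, 4, 5, 5, 6
  i=7: 1, 2, 2, 2, 2, 3, 3, 4, 5, 6, 6, 7
  i=8: 1, 2, 2, 2, 2, 3, 4, 5, 6, 7, 7, 8
  i=9: 1, 2, 2, 2, 2, 3, 4, 5, 6, 7, 8, 9
  i=10: 1, 2, 2, 3, 3, 4, 5, 6, 7, 8, 9, 10
  i=11: 1, 2, 2, 3, 4, 5, 6, 7, 8, 9, 10, 11
  i=12: 1, 2, 3, 4, 5, 6, 7, 8, 9, 10, 11, 12

giving w = (10, 12, 2, 8, 1, 9, 6, 7, 11, 4, 5, 3) via Δ²R.

Fulton essential set (7 of the 42 Rothe cells):

[(2, 9, 0), (2, 11, 1), (4, 1, 0), (4, 7, 1), (6, 7, 2), (9, 5, 2), (11, 3, 2)]


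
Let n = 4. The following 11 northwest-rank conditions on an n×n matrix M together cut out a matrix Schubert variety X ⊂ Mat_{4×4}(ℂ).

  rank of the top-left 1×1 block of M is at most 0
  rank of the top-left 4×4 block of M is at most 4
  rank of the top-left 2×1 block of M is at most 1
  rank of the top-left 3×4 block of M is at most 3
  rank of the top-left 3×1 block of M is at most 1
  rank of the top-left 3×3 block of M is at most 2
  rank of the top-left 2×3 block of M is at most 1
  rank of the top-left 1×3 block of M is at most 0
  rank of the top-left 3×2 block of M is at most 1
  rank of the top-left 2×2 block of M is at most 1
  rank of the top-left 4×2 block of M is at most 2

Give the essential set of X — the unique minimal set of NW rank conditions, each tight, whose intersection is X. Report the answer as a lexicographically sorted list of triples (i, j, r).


Recovering R(i,j) via the rank-extension bound from the 11 conditions:

  row 1: 0  0  0  1
  row 2: 1  1  1  2
  row 3: 1  1  2  3
  row 4: 1  2  3  4

hence w(1..4) = (4, 1, 3, 2).

|D(w)|=4, |Ess(w)|=2:

[(1, 3, 0), (3, 2, 1)]


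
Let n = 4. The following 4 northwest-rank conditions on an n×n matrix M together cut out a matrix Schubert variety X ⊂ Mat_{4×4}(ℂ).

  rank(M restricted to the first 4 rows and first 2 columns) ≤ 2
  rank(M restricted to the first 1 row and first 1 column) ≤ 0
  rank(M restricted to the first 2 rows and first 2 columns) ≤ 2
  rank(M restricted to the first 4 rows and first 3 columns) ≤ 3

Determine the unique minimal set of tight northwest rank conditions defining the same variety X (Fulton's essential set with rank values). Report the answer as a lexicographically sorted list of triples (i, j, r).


The tightest implied rank at each (i,j), from the 4 conditions:

  row 1: 0  1  1  1
  row 2: 1  2  2  2
  row 3: 1  2  3  3
  row 4: 1  2  3  4

the unique w with this rank table is (2, 1, 3, 4).

Fulton essential set (the sole Rothe cell):

[(1, 1, 0)]


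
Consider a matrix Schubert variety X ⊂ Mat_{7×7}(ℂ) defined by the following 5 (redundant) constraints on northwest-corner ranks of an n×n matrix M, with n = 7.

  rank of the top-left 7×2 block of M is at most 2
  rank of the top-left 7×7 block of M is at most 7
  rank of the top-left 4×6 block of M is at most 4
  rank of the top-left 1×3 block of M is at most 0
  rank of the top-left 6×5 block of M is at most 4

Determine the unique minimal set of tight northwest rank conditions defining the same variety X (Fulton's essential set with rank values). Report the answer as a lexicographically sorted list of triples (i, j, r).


The tightest implied rank at each (i,j), from the 5 conditions:

  i=1: 0 | 0 | 0 | 1 | 1 | 1 | 1
  i=2: 1 | 1 | 1 | 2 | 2 | 2 | 2
  i=3: 1 | 2 | 2 | 3 | 3 | 3 | 3
  i=4: 1 | 2 | 3 | 4 | 4 | 4 | 4
  i=5: 1 | 2 | 3 | 4 | 4 | 5 | 5
  i=6: 1 | 2 | 3 | 4 | 4 | 5 | 6
  i=7: 1 | 2 | 3 | 4 | 5 | 6 | 7

giving w = (4, 1, 2, 3, 6, 7, 5) via Δ²R.

Rothe diagram D(w) (5 cells), 2 SE-corners (essential conditions):

[(1, 3, 0), (6, 5, 4)]


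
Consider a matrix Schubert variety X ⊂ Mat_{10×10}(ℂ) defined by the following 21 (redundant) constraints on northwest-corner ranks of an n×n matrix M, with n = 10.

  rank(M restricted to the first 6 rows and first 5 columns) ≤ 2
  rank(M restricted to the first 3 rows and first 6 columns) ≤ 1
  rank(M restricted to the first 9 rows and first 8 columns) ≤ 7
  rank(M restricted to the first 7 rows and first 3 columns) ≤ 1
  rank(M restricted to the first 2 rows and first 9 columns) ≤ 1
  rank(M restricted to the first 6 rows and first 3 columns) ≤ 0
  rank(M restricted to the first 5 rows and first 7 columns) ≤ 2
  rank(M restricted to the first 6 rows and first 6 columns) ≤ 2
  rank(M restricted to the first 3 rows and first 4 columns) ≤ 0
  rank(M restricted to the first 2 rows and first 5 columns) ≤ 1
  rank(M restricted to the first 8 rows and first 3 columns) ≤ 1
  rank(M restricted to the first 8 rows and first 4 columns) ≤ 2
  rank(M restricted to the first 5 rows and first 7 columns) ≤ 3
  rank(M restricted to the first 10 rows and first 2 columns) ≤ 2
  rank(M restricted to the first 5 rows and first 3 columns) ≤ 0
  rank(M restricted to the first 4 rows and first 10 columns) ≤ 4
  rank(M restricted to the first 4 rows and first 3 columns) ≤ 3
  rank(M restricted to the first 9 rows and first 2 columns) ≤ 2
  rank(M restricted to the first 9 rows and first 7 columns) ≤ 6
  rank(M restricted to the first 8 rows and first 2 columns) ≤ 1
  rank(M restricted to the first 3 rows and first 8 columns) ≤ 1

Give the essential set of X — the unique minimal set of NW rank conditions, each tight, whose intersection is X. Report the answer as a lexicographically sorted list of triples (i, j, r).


Recovering R(i,j) via the rank-extension bound from the 21 conditions:

  0  0  0  0  1  1  1  1  1  1
  0  0  0  0  1  1  1  1  1  2
  0  0  0  0  1  1  1  1  2  3
  0  0  0  1  2  2  2  2  3  4
  0  0  0  1  2  2  2  3  4  5
  0  0  0  1  2  2  3  4  5  6
  1  1  1  2  3  3  4  5  6  7
  1  1  1  2  3  4  5  6  7  8
  1  2  2  3  4  5  6  7  8  9
  1  2  3  4  5  6  7  8  9  10

second differences of R give the permutation w = (5, 10, 9, 4, 8, 7, 1, 6, 2, 3).

7 SE-corners of the 33-cell Rothe diagram give Ess(w):

[(2, 9, 1), (3, 4, 0), (3, 8, 1), (5, 7, 2), (6, 3, 0), (6, 6, 2), (8, 3, 1)]


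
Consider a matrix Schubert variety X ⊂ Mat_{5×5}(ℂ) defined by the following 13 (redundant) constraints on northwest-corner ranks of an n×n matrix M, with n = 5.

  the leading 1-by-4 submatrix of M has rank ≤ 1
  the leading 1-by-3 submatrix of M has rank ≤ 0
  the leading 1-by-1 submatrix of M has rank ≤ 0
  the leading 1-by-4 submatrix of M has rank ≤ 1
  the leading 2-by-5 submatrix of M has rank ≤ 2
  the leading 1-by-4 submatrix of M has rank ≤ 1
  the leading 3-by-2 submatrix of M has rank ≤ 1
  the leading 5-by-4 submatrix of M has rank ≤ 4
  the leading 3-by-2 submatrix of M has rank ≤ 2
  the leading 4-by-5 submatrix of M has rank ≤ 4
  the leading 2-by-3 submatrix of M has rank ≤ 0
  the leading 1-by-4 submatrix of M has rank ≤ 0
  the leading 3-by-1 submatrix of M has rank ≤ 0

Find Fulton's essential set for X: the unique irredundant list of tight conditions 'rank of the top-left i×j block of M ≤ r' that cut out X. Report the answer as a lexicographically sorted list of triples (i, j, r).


The tightest implied rank at each (i,j), from the 13 conditions:

  row 1: 0 0 0 0 1
  row 2: 0 0 0 1 2
  row 3: 0 1 1 2 3
  row 4: 1 2 2 3 4
  row 5: 1 2 3 4 5

hence w(1..5) = (5, 4, 2, 1, 3).

Fulton essential set (3 of the 8 Rothe cells):

[(1, 4, 0), (2, 3, 0), (3, 1, 0)]


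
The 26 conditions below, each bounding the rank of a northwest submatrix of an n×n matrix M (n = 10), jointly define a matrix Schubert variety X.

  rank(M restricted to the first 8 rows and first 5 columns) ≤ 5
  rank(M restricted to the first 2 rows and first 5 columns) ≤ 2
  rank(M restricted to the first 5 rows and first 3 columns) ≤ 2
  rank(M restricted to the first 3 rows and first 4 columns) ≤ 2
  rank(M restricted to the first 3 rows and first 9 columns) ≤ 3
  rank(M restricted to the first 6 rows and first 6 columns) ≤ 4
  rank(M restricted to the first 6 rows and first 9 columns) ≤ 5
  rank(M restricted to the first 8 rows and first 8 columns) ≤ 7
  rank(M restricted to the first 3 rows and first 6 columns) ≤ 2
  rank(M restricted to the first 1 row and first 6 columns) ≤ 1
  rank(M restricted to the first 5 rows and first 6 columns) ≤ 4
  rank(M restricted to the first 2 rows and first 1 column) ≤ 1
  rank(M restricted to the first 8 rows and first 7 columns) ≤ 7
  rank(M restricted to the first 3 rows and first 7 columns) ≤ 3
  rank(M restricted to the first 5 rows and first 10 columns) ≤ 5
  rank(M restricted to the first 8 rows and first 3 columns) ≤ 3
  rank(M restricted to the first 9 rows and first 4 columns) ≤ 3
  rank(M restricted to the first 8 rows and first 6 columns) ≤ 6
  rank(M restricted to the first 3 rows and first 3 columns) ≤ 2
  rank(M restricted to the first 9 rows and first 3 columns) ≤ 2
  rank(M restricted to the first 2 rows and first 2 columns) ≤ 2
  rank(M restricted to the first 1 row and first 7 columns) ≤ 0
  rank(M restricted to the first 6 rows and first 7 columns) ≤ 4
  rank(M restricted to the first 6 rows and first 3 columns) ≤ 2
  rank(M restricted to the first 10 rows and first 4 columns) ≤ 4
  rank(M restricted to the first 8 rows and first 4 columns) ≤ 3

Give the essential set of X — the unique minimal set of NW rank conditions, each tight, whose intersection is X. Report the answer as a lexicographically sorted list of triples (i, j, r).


Rank table r_w(10×10) implied by the 26 constraints:

  row 1: 0, 0, 0, 0, 0, 0, 0, 1, 1, 1
  row 2: 1, 1, 1, 1, 1, 1, 1, 2, 2, 2
  row 3: 1, 2, 2, 2, 2, 2, 2, 3, 3, 3
  row 4: 1, 2, 2, 3, 3, 3, 3, 4, 4, 4
  row 5: 1, 2, 2, 3, 4, 4, 4, 5, 5, 5
  row 6: 1, 2, 2, 3, 4, 4, 4, 5, 5, 6
  row 7: 1, 2, 2, 3, 4, 5, 5, 6, 6, 7
  row 8: 1, 2, 2, 3, 4, 5, 6, 7, 7, 8
  row 9: 1, 2, 2, 3, 4, 5, 6, 7, 8, 9
  row 10: 1, 2, 3, 4, 5, 6, 7, 8, 9, 10

hence w(1..10) = (8, 1, 2, 4, 5, 10, 6, 7, 9, 3).

|D(w)|=16, |Ess(w)|=4:

[(1, 7, 0), (6, 7, 4), (6, 9, 5), (9, 3, 2)]


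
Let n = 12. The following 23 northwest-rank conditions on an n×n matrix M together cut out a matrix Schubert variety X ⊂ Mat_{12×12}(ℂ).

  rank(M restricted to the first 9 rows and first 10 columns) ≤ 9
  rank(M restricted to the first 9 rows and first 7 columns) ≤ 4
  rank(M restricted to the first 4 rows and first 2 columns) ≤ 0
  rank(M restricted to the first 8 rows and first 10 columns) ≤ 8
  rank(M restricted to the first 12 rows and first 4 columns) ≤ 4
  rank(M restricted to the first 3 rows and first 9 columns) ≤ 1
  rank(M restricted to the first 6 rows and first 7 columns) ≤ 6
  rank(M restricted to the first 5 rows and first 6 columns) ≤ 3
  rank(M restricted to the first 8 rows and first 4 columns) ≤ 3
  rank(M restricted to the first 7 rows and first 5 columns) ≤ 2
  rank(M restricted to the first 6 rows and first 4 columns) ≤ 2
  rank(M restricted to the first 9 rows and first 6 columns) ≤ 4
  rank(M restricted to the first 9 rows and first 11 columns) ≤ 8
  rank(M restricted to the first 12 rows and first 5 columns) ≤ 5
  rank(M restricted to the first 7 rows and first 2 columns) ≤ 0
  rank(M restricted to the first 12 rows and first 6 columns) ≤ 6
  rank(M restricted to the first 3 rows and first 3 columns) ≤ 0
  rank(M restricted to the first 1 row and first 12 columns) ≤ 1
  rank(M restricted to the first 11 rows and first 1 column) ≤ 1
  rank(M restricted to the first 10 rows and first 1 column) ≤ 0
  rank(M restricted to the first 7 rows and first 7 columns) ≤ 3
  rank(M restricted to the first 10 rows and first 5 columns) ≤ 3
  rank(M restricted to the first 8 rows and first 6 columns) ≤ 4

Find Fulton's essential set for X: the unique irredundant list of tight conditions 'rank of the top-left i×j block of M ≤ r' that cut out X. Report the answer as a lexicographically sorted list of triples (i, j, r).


Rank table r_w(12×12) implied by the 23 constraints:

  0 0 0 1 1 1 1 1 1 1 1 1
  0 0 0 1 1 1 1 1 1 2 2 2
  0 0 0 1 1 1 1 1 1 2 3 3
  0 0 1 2 2 2 2 2 2 3 4 4
  0 0 1 2 2 3 3 3 3 4 5 5
  0 0 1 2 2 3 3 4 4 5 6 6
  0 0 1 2 2 3 3 4 5 6 7 7
  0 1 2 3 3 4 4 5 6 7 8 8
  0 1 2 3 3 4 4 5 6 7 8 9
  0 1 2 3 3 4 5 6 7 8 9 10
  1 2 3 4 4 5 6 7 8 9 10 11
  1 2 3 4 5 6 7 8 9 10 11 12

giving w = (4, 10, 11, 3, 6, 8, 9, 2, 12, 7, 1, 5) via Δ²R.

Rothe diagram D(w) (38 cells), 8 SE-corners (essential conditions):

[(3, 3, 0), (3, 9, 1), (7, 2, 0), (7, 5, 2), (7, 7, 3), (9, 7, 4), (10, 1, 0), (10, 5, 3)]


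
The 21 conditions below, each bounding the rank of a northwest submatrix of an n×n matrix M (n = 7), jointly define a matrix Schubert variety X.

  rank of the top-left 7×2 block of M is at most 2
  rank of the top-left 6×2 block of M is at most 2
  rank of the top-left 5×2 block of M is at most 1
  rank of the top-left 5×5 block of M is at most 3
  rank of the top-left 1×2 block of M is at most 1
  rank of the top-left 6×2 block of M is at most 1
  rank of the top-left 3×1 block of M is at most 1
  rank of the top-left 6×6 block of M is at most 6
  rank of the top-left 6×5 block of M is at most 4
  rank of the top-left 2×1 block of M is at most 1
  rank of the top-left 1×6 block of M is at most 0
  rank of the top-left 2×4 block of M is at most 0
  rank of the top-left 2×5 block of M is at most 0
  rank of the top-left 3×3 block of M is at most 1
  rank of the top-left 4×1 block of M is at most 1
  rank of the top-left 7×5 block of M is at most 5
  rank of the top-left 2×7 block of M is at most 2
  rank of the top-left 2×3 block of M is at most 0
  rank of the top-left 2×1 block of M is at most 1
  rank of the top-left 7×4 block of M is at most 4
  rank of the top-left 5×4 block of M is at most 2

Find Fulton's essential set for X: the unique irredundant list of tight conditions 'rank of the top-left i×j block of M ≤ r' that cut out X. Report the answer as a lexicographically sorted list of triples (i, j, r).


Rank table r_w(7×7) implied by the 21 constraints:

  row 1: 0 0 0 0 0 0 1
  row 2: 0 0 0 0 0 1 2
  row 3: 1 1 1 1 1 2 3
  row 4: 1 1 2 2 2 3 4
  row 5: 1 1 2 2 3 4 5
  row 6: 1 1 2 3 4 5 6
  row 7: 1 2 3 4 5 6 7

the unique w with this rank table is (7, 6, 1, 3, 5, 4, 2).

|D(w)|=15, |Ess(w)|=4:

[(1, 6, 0), (2, 5, 0), (5, 4, 2), (6, 2, 1)]


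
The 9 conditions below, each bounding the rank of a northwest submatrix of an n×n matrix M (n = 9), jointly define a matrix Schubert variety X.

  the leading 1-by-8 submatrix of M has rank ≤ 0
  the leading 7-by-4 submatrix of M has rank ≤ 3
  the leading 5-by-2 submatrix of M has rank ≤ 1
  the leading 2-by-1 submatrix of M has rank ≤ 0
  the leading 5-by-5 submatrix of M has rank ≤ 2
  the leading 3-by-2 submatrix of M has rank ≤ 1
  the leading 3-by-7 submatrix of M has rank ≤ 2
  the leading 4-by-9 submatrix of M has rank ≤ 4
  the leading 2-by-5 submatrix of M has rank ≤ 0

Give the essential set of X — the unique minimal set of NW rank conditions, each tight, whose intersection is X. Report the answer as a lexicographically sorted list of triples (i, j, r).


Recovering R(i,j) via the rank-extension bound from the 9 conditions:

  R[1]: 0 | 0 | 0 | 0 | 0 | 0 | 0 | 0 | 1
  R[2]: 0 | 0 | 0 | 0 | 0 | 1 | 1 | 1 | 2
  R[3]: 1 | 1 | 1 | 1 | 1 | 2 | 2 | 2 | 3
  R[4]: 1 | 1 | 2 | 2 | 2 | 3 | 3 | 3 | 4
  R[5]: 1 | 1 | 2 | 2 | 2 | 3 | 4 | 4 | 5
  R[6]: 1 | 2 | 3 | 3 | 3 | 4 | 5 | 5 | 6
  R[7]: 1 | 2 | 3 | 3 | 4 | 5 | 6 | 6 | 7
  R[8]: 1 | 2 | 3 | 4 | 5 | 6 | 7 | 7 | 8
  R[9]: 1 | 2 | 3 | 4 | 5 | 6 | 7 | 8 | 9

second differences of R give the permutation w = (9, 6, 1, 3, 7, 2, 5, 4, 8).

5 SE-corners of the 18-cell Rothe diagram give Ess(w):

[(1, 8, 0), (2, 5, 0), (5, 2, 1), (5, 5, 2), (7, 4, 3)]


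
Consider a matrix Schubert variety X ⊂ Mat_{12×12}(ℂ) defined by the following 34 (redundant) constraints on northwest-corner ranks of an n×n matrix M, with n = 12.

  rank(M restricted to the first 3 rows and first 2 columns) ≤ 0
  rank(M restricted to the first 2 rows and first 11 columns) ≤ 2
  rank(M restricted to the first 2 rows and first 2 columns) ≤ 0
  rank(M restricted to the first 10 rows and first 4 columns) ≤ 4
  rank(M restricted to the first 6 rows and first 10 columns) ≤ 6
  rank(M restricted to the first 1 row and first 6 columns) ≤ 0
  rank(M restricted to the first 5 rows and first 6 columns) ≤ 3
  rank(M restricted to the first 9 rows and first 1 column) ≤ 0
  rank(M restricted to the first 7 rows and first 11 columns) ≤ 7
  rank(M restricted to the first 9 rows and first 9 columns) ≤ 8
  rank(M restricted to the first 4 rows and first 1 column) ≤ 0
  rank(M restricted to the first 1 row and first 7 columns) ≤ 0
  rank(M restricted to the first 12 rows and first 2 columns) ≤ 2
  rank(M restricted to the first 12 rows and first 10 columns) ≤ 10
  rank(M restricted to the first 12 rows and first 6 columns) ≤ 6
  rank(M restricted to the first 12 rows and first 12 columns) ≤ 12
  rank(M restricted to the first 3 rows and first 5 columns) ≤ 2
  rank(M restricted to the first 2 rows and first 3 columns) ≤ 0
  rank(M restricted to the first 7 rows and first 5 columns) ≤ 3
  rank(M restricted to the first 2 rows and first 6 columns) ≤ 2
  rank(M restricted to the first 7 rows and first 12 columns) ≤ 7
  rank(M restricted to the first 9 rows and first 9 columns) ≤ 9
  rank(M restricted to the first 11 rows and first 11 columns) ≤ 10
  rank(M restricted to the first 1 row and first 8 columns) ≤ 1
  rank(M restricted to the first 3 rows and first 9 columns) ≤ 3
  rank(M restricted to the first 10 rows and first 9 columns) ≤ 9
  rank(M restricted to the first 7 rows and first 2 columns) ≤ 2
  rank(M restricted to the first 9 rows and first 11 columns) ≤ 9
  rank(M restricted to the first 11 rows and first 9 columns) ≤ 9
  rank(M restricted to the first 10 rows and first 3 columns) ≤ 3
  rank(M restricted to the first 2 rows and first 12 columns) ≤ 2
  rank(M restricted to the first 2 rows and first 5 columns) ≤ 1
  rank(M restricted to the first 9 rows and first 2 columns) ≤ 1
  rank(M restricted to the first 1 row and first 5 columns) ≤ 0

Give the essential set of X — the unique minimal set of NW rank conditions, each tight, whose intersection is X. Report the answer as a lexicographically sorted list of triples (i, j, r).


Computing R[i][j] = min implied NW-rank bound (n=12, 34 conditions):

  R[1]: 0 | 0 | 0 | 0 | 0 | 0 | 0 | 1 | 1 | 1 | 1 | 1
  R[2]: 0 | 0 | 0 | 1 | 1 | 1 | 1 | 2 | 2 | 2 | 2 | 2
  R[3]: 0 | 0 | 1 | 2 | 2 | 2 | 2 | 3 | 3 | 3 | 3 | 3
  R[4]: 0 | 1 | 2 | 3 | 3 | 3 | 3 | 4 | 4 | 4 | 4 | 4
  R[5]: 0 | 1 | 2 | 3 | 3 | 3 | 4 | 5 | 5 | 5 | 5 | 5
  R[6]: 0 | 1 | 2 | 3 | 3 | 4 | 5 | 6 | 6 | 6 | 6 | 6
  R[7]: 0 | 1 | 2 | 3 | 3 | 4 | 5 | 6 | 7 | 7 | 7 | 7
  R[8]: 0 | 1 | 2 | 3 | 4 | 5 | 6 | 7 | 8 | 8 | 8 | 8
  R[9]: 0 | 1 | 2 | 3 | 4 | 5 | 6 | 7 | 8 | 9 | 9 | 9
  R[10]: 1 | 2 | 3 | 4 | 5 | 6 | 7 | 8 | 9 | 10 | 10 | 10
  R[11]: 1 | 2 | 3 | 4 | 5 | 6 | 7 | 8 | 9 | 10 | 10 | 11
  R[12]: 1 | 2 | 3 | 4 | 5 | 6 | 7 | 8 | 9 | 10 | 11 | 12

reading off 1-entries of Δ²R: w = (8, 4, 3, 2, 7, 6, 9, 5, 10, 1, 12, 11).

Rothe diagram D(w) (23 cells), 7 SE-corners (essential conditions):

[(1, 7, 0), (2, 3, 0), (3, 2, 0), (5, 6, 3), (7, 5, 3), (9, 1, 0), (11, 11, 10)]


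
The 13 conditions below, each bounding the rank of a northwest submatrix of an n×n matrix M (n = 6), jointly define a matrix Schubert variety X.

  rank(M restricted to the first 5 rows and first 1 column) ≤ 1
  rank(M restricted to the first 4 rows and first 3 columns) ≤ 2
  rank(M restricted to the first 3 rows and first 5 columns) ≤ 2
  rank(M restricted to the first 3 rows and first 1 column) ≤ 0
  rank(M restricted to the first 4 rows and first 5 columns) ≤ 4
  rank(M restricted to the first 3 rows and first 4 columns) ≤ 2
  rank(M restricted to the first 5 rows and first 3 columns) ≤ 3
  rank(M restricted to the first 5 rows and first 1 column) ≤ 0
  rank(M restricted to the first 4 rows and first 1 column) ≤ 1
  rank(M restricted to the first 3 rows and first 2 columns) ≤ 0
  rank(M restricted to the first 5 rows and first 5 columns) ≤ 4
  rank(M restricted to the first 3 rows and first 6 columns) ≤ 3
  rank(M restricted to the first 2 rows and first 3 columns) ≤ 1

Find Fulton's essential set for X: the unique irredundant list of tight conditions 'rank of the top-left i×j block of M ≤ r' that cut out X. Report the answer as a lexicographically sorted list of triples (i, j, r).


Recovering R(i,j) via the rank-extension bound from the 13 conditions:

  0 | 0 | 1 | 1 | 1 | 1
  0 | 0 | 1 | 2 | 2 | 2
  0 | 0 | 1 | 2 | 2 | 3
  0 | 1 | 2 | 3 | 3 | 4
  0 | 1 | 2 | 3 | 4 | 5
  1 | 2 | 3 | 4 | 5 | 6

giving w = (3, 4, 6, 2, 5, 1) via Δ²R.

Rothe diagram D(w) (9 cells), 3 SE-corners (essential conditions):

[(3, 2, 0), (3, 5, 2), (5, 1, 0)]


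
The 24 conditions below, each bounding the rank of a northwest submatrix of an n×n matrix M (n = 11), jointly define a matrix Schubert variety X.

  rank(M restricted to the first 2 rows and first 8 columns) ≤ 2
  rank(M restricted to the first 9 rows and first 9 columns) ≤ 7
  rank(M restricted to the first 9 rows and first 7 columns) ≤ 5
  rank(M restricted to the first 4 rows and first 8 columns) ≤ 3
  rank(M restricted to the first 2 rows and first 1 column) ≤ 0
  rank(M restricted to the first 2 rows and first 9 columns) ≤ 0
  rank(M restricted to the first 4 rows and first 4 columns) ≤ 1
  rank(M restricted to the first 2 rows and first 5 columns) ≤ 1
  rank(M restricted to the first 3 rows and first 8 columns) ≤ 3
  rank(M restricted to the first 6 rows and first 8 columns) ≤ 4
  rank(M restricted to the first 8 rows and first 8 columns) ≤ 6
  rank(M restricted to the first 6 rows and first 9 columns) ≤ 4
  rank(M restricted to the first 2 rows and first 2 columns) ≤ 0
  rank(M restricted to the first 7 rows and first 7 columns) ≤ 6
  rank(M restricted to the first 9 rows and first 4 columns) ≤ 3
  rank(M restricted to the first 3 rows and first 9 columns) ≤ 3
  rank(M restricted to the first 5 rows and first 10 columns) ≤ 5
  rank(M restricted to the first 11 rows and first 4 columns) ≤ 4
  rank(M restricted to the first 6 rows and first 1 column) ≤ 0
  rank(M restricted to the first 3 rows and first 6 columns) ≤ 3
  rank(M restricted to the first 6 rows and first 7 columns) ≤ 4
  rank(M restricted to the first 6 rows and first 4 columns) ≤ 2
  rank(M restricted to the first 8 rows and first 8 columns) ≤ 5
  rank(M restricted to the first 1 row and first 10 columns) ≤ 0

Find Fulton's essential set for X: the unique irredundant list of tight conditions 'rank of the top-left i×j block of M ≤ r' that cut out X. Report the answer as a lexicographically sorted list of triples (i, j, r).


Reconstructing r_w from the 24 given conditions:

  row 1: 0 | 0 | 0 | 0 | 0 | 0 | 0 | 0 | 0 | 0 | 1
  row 2: 0 | 0 | 0 | 0 | 0 | 0 | 0 | 0 | 0 | 1 | 2
  row 3: 0 | 1 | 1 | 1 | 1 | 1 | 1 | 1 | 1 | 2 | 3
  row 4: 0 | 1 | 1 | 1 | 2 | 2 | 2 | 2 | 2 | 3 | 4
  row 5: 0 | 1 | 2 | 2 | 3 | 3 | 3 | 3 | 3 | 4 | 5
  row 6: 0 | 1 | 2 | 2 | 3 | 4 | 4 | 4 | 4 | 5 | 6
  row 7: 1 | 2 | 3 | 3 | 4 | 5 | 5 | 5 | 5 | 6 | 7
  row 8: 1 | 2 | 3 | 3 | 4 | 5 | 5 | 5 | 6 | 7 | 8
  row 9: 1 | 2 | 3 | 3 | 4 | 5 | 5 | 6 | 7 | 8 | 9
  row 10: 1 | 2 | 3 | 4 | 5 | 6 | 6 | 7 | 8 | 9 | 10
  row 11: 1 | 2 | 3 | 4 | 5 | 6 | 7 | 8 | 9 | 10 | 11

the unique w with this rank table is (11, 10, 2, 5, 3, 6, 1, 9, 8, 4, 7).

Fulton essential set (8 of the 31 Rothe cells):

[(1, 10, 0), (2, 9, 0), (4, 4, 1), (6, 1, 0), (6, 4, 2), (8, 8, 5), (9, 4, 3), (9, 7, 5)]


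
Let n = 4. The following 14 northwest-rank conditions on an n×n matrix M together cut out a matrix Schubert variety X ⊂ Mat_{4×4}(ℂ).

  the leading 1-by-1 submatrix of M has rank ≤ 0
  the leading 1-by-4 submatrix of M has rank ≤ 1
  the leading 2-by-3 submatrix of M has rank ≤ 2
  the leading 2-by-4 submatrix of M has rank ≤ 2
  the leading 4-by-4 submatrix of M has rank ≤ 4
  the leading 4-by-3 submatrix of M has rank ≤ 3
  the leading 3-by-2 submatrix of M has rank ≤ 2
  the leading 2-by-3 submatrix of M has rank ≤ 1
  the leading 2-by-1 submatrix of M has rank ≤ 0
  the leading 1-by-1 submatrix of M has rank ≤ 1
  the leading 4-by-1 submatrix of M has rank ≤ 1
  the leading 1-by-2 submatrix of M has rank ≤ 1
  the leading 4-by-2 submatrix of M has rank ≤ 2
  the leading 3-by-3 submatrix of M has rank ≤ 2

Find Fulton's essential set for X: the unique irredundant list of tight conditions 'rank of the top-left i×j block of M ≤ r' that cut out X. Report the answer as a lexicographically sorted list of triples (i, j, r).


Propagating the 14 rank bounds to every northwest block:

  R[1]: 0 | 1 | 1 | 1
  R[2]: 0 | 1 | 1 | 2
  R[3]: 1 | 2 | 2 | 3
  R[4]: 1 | 2 | 3 | 4

the unique w with this rank table is (2, 4, 1, 3).

Rothe diagram D(w) (3 cells), 2 SE-corners (essential conditions):

[(2, 1, 0), (2, 3, 1)]


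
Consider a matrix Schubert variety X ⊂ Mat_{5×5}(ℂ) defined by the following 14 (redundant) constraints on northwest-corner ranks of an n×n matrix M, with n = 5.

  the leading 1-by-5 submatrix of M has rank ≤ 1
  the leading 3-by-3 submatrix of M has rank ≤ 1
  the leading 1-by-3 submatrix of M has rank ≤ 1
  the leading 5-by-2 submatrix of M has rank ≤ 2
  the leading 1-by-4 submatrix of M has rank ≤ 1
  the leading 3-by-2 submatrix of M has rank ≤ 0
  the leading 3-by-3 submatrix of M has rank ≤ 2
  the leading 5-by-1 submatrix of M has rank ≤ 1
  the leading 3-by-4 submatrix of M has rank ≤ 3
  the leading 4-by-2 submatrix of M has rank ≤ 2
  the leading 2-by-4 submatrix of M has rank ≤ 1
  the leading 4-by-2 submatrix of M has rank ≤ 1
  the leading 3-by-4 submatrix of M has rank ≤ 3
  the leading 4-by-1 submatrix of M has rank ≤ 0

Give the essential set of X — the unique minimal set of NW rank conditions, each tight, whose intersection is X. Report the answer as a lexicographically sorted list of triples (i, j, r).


Recovering R(i,j) via the rank-extension bound from the 14 conditions:

  0 0 1 1 1
  0 0 1 1 2
  0 0 1 2 3
  0 1 2 3 4
  1 2 3 4 5

giving w = (3, 5, 4, 2, 1) via Δ²R.

Fulton essential set (3 of the 8 Rothe cells):

[(2, 4, 1), (3, 2, 0), (4, 1, 0)]


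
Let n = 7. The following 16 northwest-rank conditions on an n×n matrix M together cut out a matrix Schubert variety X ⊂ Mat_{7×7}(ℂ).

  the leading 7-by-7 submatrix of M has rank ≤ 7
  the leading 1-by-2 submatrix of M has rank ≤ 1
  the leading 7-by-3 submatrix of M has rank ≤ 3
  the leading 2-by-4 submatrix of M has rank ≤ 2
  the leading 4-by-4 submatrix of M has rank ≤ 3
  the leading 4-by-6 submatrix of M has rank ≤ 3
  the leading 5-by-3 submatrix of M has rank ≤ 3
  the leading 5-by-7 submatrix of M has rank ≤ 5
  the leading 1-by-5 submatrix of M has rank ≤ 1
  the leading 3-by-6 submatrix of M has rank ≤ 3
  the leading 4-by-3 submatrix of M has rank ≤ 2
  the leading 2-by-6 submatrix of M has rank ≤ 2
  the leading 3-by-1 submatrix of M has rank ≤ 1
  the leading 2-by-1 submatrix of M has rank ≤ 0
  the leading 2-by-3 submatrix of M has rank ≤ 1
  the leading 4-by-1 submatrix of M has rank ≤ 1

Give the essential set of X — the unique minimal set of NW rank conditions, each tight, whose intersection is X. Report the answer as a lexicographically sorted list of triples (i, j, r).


Rank table r_w(7×7) implied by the 16 constraints:

  row 1: 0 | 1 | 1 | 1 | 1 | 1 | 1
  row 2: 0 | 1 | 1 | 2 | 2 | 2 | 2
  row 3: 1 | 2 | 2 | 3 | 3 | 3 | 3
  row 4: 1 | 2 | 2 | 3 | 3 | 3 | 4
  row 5: 1 | 2 | 3 | 4 | 4 | 4 | 5
  row 6: 1 | 2 | 3 | 4 | 5 | 5 | 6
  row 7: 1 | 2 | 3 | 4 | 5 | 6 | 7

giving w = (2, 4, 1, 7, 3, 5, 6) via Δ²R.

4 SE-corners of the 6-cell Rothe diagram give Ess(w):

[(2, 1, 0), (2, 3, 1), (4, 3, 2), (4, 6, 3)]


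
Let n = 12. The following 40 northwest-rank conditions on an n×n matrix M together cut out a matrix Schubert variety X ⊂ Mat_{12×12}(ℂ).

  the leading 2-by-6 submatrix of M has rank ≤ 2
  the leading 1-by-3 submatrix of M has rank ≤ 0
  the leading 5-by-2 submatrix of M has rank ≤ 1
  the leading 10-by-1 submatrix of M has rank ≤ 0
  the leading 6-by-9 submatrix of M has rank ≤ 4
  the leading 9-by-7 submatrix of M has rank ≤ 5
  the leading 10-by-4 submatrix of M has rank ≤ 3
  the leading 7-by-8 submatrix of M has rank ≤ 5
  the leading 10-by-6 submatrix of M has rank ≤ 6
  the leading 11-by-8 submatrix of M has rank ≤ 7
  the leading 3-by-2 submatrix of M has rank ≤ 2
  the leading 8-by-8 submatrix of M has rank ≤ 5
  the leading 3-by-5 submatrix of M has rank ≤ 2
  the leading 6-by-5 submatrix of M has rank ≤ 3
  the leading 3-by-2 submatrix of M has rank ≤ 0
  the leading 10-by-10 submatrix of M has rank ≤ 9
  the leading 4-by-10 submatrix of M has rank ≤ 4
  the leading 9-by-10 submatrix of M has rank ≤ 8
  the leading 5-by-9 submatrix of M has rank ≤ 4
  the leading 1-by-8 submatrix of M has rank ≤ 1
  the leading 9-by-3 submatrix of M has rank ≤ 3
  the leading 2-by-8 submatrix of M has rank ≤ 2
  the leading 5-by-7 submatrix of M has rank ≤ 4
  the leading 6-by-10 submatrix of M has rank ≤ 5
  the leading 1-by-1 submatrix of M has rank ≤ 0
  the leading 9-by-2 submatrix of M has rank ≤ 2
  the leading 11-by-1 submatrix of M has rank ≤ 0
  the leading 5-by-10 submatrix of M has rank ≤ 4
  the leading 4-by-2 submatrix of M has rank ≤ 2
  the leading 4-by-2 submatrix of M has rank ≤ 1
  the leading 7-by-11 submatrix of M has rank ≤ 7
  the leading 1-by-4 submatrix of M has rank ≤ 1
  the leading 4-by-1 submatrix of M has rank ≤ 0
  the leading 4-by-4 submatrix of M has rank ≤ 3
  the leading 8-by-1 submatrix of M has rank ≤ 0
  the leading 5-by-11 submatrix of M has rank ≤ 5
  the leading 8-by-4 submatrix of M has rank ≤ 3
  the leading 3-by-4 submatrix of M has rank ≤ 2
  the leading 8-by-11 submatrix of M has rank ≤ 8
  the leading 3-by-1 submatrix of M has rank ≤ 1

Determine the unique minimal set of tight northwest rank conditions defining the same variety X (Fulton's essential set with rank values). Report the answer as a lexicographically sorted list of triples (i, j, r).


The tightest implied rank at each (i,j), from the 40 conditions:

  R[1]: 0 0 0 1 1 1 1 1 1 1 1 1
  R[2]: 0 0 1 2 2 2 2 2 2 2 2 2
  R[3]: 0 0 1 2 2 3 3 3 3 3 3 3
  R[4]: 0 1 2 3 3 4 4 4 4 4 4 4
  R[5]: 0 1 2 3 3 4 4 4 4 4 5 5
  R[6]: 0 1 2 3 3 4 4 4 4 5 6 6
  R[7]: 0 1 2 3 4 5 5 5 5 6 7 7
  R[8]: 0 1 2 3 4 5 5 5 6 7 8 8
  R[9]: 0 1 2 3 4 5 5 6 7 8 9 9
  R[10]: 0 1 2 3 4 5 6 7 8 9 10 10
  R[11]: 0 1 2 3 4 5 6 7 8 9 10 11
  R[12]: 1 2 3 4 5 6 7 8 9 10 11 12

hence w(1..12) = (4, 3, 6, 2, 11, 10, 5, 9, 8, 7, 12, 1).

Fulton essential set (9 of the 28 Rothe cells):

[(1, 3, 0), (3, 2, 0), (3, 5, 2), (5, 10, 4), (6, 5, 3), (6, 9, 4), (8, 8, 5), (9, 7, 5), (11, 1, 0)]


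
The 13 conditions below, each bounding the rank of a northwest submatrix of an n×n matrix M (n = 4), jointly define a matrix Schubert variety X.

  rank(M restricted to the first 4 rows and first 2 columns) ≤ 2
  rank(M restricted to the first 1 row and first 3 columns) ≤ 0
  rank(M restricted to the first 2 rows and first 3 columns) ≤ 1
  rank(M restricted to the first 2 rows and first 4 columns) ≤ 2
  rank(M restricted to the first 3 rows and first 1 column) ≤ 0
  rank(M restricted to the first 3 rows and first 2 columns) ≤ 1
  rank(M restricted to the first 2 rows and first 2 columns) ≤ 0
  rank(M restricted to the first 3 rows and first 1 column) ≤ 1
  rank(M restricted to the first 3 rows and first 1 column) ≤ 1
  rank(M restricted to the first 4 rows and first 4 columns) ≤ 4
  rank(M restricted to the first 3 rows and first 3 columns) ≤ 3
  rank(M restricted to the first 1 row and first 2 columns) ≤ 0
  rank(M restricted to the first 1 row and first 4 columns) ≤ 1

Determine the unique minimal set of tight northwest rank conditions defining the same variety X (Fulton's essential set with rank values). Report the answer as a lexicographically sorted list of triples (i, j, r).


The tightest implied rank at each (i,j), from the 13 conditions:

  R[1]: 0  0  0  1
  R[2]: 0  0  1  2
  R[3]: 0  1  2  3
  R[4]: 1  2  3  4

giving w = (4, 3, 2, 1) via Δ²R.

Fulton essential set (3 of the 6 Rothe cells):

[(1, 3, 0), (2, 2, 0), (3, 1, 0)]


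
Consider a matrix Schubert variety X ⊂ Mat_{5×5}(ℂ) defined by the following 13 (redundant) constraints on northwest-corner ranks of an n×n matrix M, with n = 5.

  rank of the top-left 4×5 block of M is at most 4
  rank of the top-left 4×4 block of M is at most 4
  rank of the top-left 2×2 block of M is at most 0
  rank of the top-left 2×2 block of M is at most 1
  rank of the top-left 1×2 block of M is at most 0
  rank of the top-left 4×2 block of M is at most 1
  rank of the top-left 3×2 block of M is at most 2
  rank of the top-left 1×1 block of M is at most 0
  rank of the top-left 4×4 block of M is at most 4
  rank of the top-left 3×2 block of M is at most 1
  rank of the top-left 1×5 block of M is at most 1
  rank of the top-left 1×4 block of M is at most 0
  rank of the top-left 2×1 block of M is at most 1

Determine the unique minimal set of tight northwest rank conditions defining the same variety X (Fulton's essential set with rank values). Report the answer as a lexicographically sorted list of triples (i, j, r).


Rank table r_w(5×5) implied by the 13 constraints:

  0, 0, 0, 0, 1
  0, 0, 1, 1, 2
  1, 1, 2, 2, 3
  1, 1, 2, 3, 4
  1, 2, 3, 4, 5

hence w(1..5) = (5, 3, 1, 4, 2).

ℓ(w)=7; the 3 essential cells (i,j,r):

[(1, 4, 0), (2, 2, 0), (4, 2, 1)]


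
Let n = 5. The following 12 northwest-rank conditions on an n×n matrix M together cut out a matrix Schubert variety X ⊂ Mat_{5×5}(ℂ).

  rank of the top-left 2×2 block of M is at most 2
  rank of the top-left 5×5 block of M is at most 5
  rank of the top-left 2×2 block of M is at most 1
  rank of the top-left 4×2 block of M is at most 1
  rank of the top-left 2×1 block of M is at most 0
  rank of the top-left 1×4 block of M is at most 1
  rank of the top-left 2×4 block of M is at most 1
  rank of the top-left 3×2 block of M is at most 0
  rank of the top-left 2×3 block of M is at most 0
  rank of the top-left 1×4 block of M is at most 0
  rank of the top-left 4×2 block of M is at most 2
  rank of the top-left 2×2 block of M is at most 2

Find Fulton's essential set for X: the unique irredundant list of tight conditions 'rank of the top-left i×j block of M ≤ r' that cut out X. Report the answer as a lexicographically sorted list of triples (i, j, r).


The tightest implied rank at each (i,j), from the 12 conditions:

  row 1: 0, 0, 0, 0, 1
  row 2: 0, 0, 0, 1, 2
  row 3: 0, 0, 1, 2, 3
  row 4: 1, 1, 2, 3, 4
  row 5: 1, 2, 3, 4, 5

hence w(1..5) = (5, 4, 3, 1, 2).

Fulton essential set (3 of the 9 Rothe cells):

[(1, 4, 0), (2, 3, 0), (3, 2, 0)]


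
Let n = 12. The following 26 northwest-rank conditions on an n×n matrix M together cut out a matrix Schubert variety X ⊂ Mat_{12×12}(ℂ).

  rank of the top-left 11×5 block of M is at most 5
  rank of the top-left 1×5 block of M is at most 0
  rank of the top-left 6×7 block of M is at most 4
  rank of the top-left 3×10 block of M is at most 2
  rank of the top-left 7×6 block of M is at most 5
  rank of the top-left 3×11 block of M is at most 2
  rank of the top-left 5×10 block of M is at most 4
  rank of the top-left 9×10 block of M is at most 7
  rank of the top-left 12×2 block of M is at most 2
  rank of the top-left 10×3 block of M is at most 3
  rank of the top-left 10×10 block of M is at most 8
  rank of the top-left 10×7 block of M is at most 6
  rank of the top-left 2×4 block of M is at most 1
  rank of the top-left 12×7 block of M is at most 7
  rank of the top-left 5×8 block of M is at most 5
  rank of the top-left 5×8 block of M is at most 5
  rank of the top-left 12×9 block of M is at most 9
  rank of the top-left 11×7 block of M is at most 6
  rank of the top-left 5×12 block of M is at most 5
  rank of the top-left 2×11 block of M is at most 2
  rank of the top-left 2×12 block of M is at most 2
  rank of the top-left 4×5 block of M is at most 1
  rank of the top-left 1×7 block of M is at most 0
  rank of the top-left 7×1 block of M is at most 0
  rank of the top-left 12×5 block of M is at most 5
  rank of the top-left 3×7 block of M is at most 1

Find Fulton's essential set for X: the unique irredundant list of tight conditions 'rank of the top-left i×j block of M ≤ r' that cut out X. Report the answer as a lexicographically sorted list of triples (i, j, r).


Reconstructing r_w from the 26 given conditions:

  row 1: 0  0  0  0  0  0  0  1  1  1  1  1
  row 2: 0  1  1  1  1  1  1  2  2  2  2  2
  row 3: 0  1  1  1  1  1  1  2  2  2  2  3
  row 4: 0  1  1  1  1  2  2  3  3  3  3  4
  row 5: 0  1  2  2  2  3  3  4  4  4  4  5
  row 6: 0  1  2  3  3  4  4  5  5  5  5  6
  row 7: 0  1  2  3  4  5  5  6  6  6  6  7
  row 8: 1  2  3  4  5  6  6  7  7  7  7  8
  row 9: 1  2  3  4  5  6  6  7  7  7  8  9
  row 10: 1  2  3  4  5  6  6  7  8  8  9  10
  row 11: 1  2  3  4  5  6  6  7  8  9  10  11
  row 12: 1  2  3  4  5  6  7  8  9  10  11  12

reading off 1-entries of Δ²R: w = (8, 2, 12, 6, 3, 4, 5, 1, 11, 9, 10, 7).

D(w) has 29 cells with 7 SE-corners; essential set:

[(1, 7, 0), (3, 7, 1), (3, 11, 2), (4, 5, 1), (7, 1, 0), (9, 10, 7), (11, 7, 6)]
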